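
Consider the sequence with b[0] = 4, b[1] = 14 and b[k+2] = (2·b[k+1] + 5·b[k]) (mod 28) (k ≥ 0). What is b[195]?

26

b[0] = 4; b[1] = 14; b[2] = 20; b[3] = 26; b[4] = 12; b[5] = 14; b[6] = 4; b[7] = 22; b[8] = 8; b[9] = 14; b[10] = 12; b[11] = 10; b[12] = 24; b[13] = 14; b[14] = 8; b[15] = 2; b[16] = 16; b[17] = 14; b[18] = 24; b[19] = 6; b[20] = 20; b[21] = 14; b[22] = 16; b[23] = 18; b[24] = 4; b[25] = 14.
The sequence repeats with period 24.
So b[195] = b[0 + ((195-0) mod 24)] = b[3] = 26.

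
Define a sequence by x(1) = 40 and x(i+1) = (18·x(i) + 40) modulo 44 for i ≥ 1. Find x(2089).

x(1) = 40, x(2) = 12, x(3) = 36, x(4) = 28, x(5) = 16, x(6) = 20, x(7) = 4, x(8) = 24, x(9) = 32, x(10) = 0, x(11) = 40.
Since x(11) = x(1) = 40, the sequence is periodic with period 10.
So x(2089) = x(1 + ((2089-1) mod 10)) = x(9) = 32.

32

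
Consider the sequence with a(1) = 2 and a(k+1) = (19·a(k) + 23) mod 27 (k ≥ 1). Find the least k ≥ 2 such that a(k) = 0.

15

Computing terms: a(1) = 2,  a(2) = 7,  a(3) = 21,  a(4) = 17,  a(5) = 22,  a(6) = 9,  a(7) = 5,  a(8) = 10,  a(9) = 24,  a(10) = 20,  a(11) = 25,  a(12) = 12,  a(13) = 8,  a(14) = 13,  a(15) = 0,  a(16) = 23,  a(17) = 1,  a(18) = 15,  a(19) = 11,  a(20) = 16,  a(21) = 3,  a(22) = 26,  a(23) = 4,  a(24) = 18,  a(25) = 14,  a(26) = 19,  a(27) = 6,  a(28) = 2.
The sequence repeats with period 27.
The value 0 first appears (with k ≥ 2) at a(15).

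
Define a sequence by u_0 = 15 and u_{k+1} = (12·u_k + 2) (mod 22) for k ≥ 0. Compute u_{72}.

Listing terms: u_0 = 15; u_1 = 6; u_2 = 8; u_3 = 10; u_4 = 12; u_5 = 14; u_6 = 16; u_7 = 18; u_8 = 20; u_9 = 0; u_{10} = 2; u_{11} = 4; u_{12} = 6.
Since u_{12} = u_1 = 6, the sequence is eventually periodic: after a pre-period of length 1 it cycles with period 11.
For k ≥ 1, u_k depends only on (k - 1) mod 11. (72 - 1) mod 11 = 5, so u_{72} = u_6 = 16.

16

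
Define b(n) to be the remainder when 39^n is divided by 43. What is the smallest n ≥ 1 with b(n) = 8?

Listing terms: b(0) = 1, b(1) = 39, b(2) = 16, b(3) = 22, b(4) = 41, b(5) = 8, b(6) = 11, b(7) = 42, b(8) = 4, b(9) = 27, b(10) = 21, b(11) = 2, b(12) = 35, b(13) = 32, b(14) = 1.
Since b(14) = b(0) = 1, the sequence is periodic with period 14.
The value 8 first appears (with n ≥ 1) at b(5).

5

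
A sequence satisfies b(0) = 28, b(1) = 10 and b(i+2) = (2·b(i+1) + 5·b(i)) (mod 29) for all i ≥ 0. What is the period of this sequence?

14

b(0) = 28,  b(1) = 10,  b(2) = 15,  b(3) = 22,  b(4) = 3,  b(5) = 0,  b(6) = 15,  b(7) = 1,  b(8) = 19,  b(9) = 14,  b(10) = 7,  b(11) = 26,  b(12) = 0,  b(13) = 14,  b(14) = 28,  b(15) = 10.
The sequence repeats with period 14.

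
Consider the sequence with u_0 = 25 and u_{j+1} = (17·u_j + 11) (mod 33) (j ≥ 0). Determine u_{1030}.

25

u_0 = 25,  u_1 = 7,  u_2 = 31,  u_3 = 10,  u_4 = 16,  u_5 = 19,  u_6 = 4,  u_7 = 13,  u_8 = 1,  u_9 = 28,  u_{10} = 25.
Since u_{10} = u_0 = 25, the sequence is periodic with period 10.
(1030 - 0) mod 10 = 0, so u_{1030} = u_0 = 25.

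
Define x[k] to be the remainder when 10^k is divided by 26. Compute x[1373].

4

Listing terms: x[1] = 10; x[2] = 22; x[3] = 12; x[4] = 16; x[5] = 4; x[6] = 14; x[7] = 10.
Since x[7] = x[1] = 10, the sequence is periodic with period 6.
So x[1373] = x[1 + ((1373-1) mod 6)] = x[5] = 4.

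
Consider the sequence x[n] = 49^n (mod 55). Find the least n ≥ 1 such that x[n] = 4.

3

Listing terms: x[0] = 1,  x[1] = 49,  x[2] = 36,  x[3] = 4,  x[4] = 31,  x[5] = 34,  x[6] = 16,  x[7] = 14,  x[8] = 26,  x[9] = 9,  x[10] = 1.
The sequence repeats with period 10.
The value 4 first appears (with n ≥ 1) at x[3].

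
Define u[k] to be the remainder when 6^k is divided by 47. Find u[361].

12

We have u[0] = 1; u[1] = 6; u[2] = 36; u[3] = 28; u[4] = 27; u[5] = 21; u[6] = 32; u[7] = 4; u[8] = 24; u[9] = 3; u[10] = 18; u[11] = 14; u[12] = 37; u[13] = 34; u[14] = 16; u[15] = 2; u[16] = 12; u[17] = 25; u[18] = 9; u[19] = 7; u[20] = 42; u[21] = 17; u[22] = 8; u[23] = 1.
Since u[23] = u[0] = 1, the sequence is periodic with period 23.
(361 - 0) mod 23 = 16, so u[361] = u[16] = 12.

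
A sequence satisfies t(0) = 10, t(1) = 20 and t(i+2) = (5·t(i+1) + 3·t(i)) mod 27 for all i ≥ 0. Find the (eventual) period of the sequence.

18

t(0) = 10; t(1) = 20; t(2) = 22; t(3) = 8; t(4) = 25; t(5) = 14; t(6) = 10; t(7) = 11; t(8) = 4; t(9) = 26; t(10) = 7; t(11) = 5; t(12) = 19; t(13) = 2; t(14) = 13; t(15) = 17; t(16) = 16; t(17) = 23; t(18) = 1; t(19) = 20; t(20) = 22.
Since (t(19), t(20)) = (t(1), t(2)) = (20, 22) (two consecutive terms determine the rest), the sequence is eventually periodic: after a pre-period of length 1 it cycles with period 18.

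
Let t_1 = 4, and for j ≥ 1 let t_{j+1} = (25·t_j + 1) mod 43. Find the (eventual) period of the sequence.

We have t_1 = 4; t_2 = 15; t_3 = 32; t_4 = 27; t_5 = 31; t_6 = 2; t_7 = 8; t_8 = 29; t_9 = 38; t_{10} = 5; t_{11} = 40; t_{12} = 12; t_{13} = 0; t_{14} = 1; t_{15} = 26; t_{16} = 6; t_{17} = 22; t_{18} = 35; t_{19} = 16; t_{20} = 14; t_{21} = 7; t_{22} = 4.
Since t_{22} = t_1 = 4, the sequence is periodic with period 21.

21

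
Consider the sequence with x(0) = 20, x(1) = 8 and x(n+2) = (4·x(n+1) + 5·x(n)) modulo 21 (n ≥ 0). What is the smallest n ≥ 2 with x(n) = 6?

2

Listing terms: x(0) = 20; x(1) = 8; x(2) = 6; x(3) = 1; x(4) = 13; x(5) = 15; x(6) = 20; x(7) = 8.
Since (x(6), x(7)) = (x(0), x(1)) = (20, 8) (two consecutive terms determine the rest), the sequence is periodic with period 6.
The value 6 first appears (with n ≥ 2) at x(2).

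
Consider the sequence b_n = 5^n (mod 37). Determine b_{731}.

2

Computing terms: b_0 = 1,  b_1 = 5,  b_2 = 25,  b_3 = 14,  b_4 = 33,  b_5 = 17,  b_6 = 11,  b_7 = 18,  b_8 = 16,  b_9 = 6,  b_{10} = 30,  b_{11} = 2,  b_{12} = 10,  b_{13} = 13,  b_{14} = 28,  b_{15} = 29,  b_{16} = 34,  b_{17} = 22,  b_{18} = 36,  b_{19} = 32,  b_{20} = 12,  b_{21} = 23,  b_{22} = 4,  b_{23} = 20,  b_{24} = 26,  b_{25} = 19,  b_{26} = 21,  b_{27} = 31,  b_{28} = 7,  b_{29} = 35,  b_{30} = 27,  b_{31} = 24,  b_{32} = 9,  b_{33} = 8,  b_{34} = 3,  b_{35} = 15,  b_{36} = 1.
The sequence repeats with period 36.
(731 - 0) mod 36 = 11, so b_{731} = b_{11} = 2.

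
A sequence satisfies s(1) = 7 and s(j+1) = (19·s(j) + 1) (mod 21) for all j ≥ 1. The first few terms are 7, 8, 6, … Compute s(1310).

Listing terms: s(1) = 7,  s(2) = 8,  s(3) = 6,  s(4) = 10,  s(5) = 2,  s(6) = 18,  s(7) = 7.
The sequence repeats with period 6.
So s(1310) = s(1 + ((1310-1) mod 6)) = s(2) = 8.

8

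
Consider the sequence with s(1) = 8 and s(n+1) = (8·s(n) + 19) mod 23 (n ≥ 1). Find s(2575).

8

Listing terms: s(1) = 8,  s(2) = 14,  s(3) = 16,  s(4) = 9,  s(5) = 22,  s(6) = 11,  s(7) = 15,  s(8) = 1,  s(9) = 4,  s(10) = 5,  s(11) = 13,  s(12) = 8.
Since s(12) = s(1) = 8, the sequence is periodic with period 11.
(2575 - 1) mod 11 = 0, so s(2575) = s(1) = 8.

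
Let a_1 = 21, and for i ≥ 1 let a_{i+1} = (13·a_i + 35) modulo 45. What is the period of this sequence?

36

We have a_1 = 21; a_2 = 38; a_3 = 34; a_4 = 27; a_5 = 26; a_6 = 13; a_7 = 24; a_8 = 32; a_9 = 1; a_{10} = 3; a_{11} = 29; a_{12} = 7; a_{13} = 36; a_{14} = 8; a_{15} = 4; a_{16} = 42; a_{17} = 41; a_{18} = 28; a_{19} = 39; a_{20} = 2; a_{21} = 16; a_{22} = 18; a_{23} = 44; a_{24} = 22; a_{25} = 6; a_{26} = 23; a_{27} = 19; a_{28} = 12; a_{29} = 11; a_{30} = 43; a_{31} = 9; a_{32} = 17; a_{33} = 31; a_{34} = 33; a_{35} = 14; a_{36} = 37; a_{37} = 21.
The sequence repeats with period 36.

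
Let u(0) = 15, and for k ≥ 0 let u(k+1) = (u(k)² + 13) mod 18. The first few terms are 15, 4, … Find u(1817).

u(0) = 15,  u(1) = 4,  u(2) = 11,  u(3) = 8,  u(4) = 5,  u(5) = 2,  u(6) = 17,  u(7) = 14,  u(8) = 11.
Since u(8) = u(2) = 11, the sequence is eventually periodic: after a pre-period of length 2 it cycles with period 6.
For k ≥ 2, u(k) depends only on (k - 2) mod 6. (1817 - 2) mod 6 = 3, so u(1817) = u(5) = 2.

2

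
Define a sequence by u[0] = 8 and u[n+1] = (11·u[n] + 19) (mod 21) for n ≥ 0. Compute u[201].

u[0] = 8; u[1] = 2; u[2] = 20; u[3] = 8.
The sequence repeats with period 3.
So u[201] = u[0 + ((201-0) mod 3)] = u[0] = 8.

8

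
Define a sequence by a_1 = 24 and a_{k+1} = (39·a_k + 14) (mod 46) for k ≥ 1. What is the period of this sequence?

We have a_1 = 24; a_2 = 30; a_3 = 34; a_4 = 6; a_5 = 18; a_6 = 26; a_7 = 16; a_8 = 40; a_9 = 10; a_{10} = 36; a_{11} = 38; a_{12} = 24.
Since a_{12} = a_1 = 24, the sequence is periodic with period 11.

11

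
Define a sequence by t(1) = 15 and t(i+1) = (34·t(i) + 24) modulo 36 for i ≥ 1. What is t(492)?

Computing terms: t(1) = 15,  t(2) = 30,  t(3) = 0,  t(4) = 24,  t(5) = 12,  t(6) = 0.
Since t(6) = t(3) = 0, the sequence is eventually periodic: after a pre-period of length 2 it cycles with period 3.
For i ≥ 3, t(i) depends only on (i - 3) mod 3. (492 - 3) mod 3 = 0, so t(492) = t(3) = 0.

0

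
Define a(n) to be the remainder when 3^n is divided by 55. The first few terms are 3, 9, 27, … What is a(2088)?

a(1) = 3,  a(2) = 9,  a(3) = 27,  a(4) = 26,  a(5) = 23,  a(6) = 14,  a(7) = 42,  a(8) = 16,  a(9) = 48,  a(10) = 34,  a(11) = 47,  a(12) = 31,  a(13) = 38,  a(14) = 4,  a(15) = 12,  a(16) = 36,  a(17) = 53,  a(18) = 49,  a(19) = 37,  a(20) = 1,  a(21) = 3.
Since a(21) = a(1) = 3, the sequence is periodic with period 20.
(2088 - 1) mod 20 = 7, so a(2088) = a(8) = 16.

16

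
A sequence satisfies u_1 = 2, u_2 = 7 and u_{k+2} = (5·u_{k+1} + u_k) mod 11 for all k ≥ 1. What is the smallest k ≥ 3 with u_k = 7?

u_1 = 2; u_2 = 7; u_3 = 4; u_4 = 5; u_5 = 7; u_6 = 7; u_7 = 9; u_8 = 8; u_9 = 5; u_{10} = 0; u_{11} = 5; u_{12} = 3; u_{13} = 9; u_{14} = 4; u_{15} = 7; u_{16} = 6; u_{17} = 4; u_{18} = 4; u_{19} = 2; u_{20} = 3; u_{21} = 6; u_{22} = 0; u_{23} = 6; u_{24} = 8; u_{25} = 2; u_{26} = 7.
The sequence repeats with period 24.
The value 7 first appears (with k ≥ 3) at u_5.

5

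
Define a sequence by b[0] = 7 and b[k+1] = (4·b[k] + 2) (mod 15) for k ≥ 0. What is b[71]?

b[0] = 7,  b[1] = 0,  b[2] = 2,  b[3] = 10,  b[4] = 12,  b[5] = 5,  b[6] = 7.
Since b[6] = b[0] = 7, the sequence is periodic with period 6.
(71 - 0) mod 6 = 5, so b[71] = b[5] = 5.

5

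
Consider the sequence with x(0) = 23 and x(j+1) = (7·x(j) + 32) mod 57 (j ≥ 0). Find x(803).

15

Computing terms: x(0) = 23; x(1) = 22; x(2) = 15; x(3) = 23.
Since x(3) = x(0) = 23, the sequence is periodic with period 3.
(803 - 0) mod 3 = 2, so x(803) = x(2) = 15.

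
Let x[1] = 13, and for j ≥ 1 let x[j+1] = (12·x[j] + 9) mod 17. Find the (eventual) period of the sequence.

16

x[1] = 13, x[2] = 12, x[3] = 0, x[4] = 9, x[5] = 15, x[6] = 2, x[7] = 16, x[8] = 14, x[9] = 7, x[10] = 8, x[11] = 3, x[12] = 11, x[13] = 5, x[14] = 1, x[15] = 4, x[16] = 6, x[17] = 13.
The sequence repeats with period 16.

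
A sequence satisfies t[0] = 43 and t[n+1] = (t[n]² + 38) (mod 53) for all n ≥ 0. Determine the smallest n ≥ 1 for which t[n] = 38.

Computing terms: t[0] = 43; t[1] = 32; t[2] = 2; t[3] = 42; t[4] = 0; t[5] = 38; t[6] = 51; t[7] = 42.
Since t[7] = t[3] = 42, the sequence is eventually periodic: after a pre-period of length 3 it cycles with period 4.
The value 38 first appears (with n ≥ 1) at t[5].

5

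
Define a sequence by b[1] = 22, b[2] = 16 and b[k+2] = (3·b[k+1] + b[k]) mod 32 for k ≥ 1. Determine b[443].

We have b[1] = 22, b[2] = 16, b[3] = 6, b[4] = 2, b[5] = 12, b[6] = 6, b[7] = 30, b[8] = 0, b[9] = 30, b[10] = 26, b[11] = 12, b[12] = 30, b[13] = 6, b[14] = 16, b[15] = 22, b[16] = 18, b[17] = 12, b[18] = 22, b[19] = 14, b[20] = 0, b[21] = 14, b[22] = 10, b[23] = 12, b[24] = 14, b[25] = 22, b[26] = 16.
The sequence repeats with period 24.
(443 - 1) mod 24 = 10, so b[443] = b[11] = 12.

12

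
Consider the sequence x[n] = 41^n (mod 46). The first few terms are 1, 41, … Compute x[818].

x[0] = 1, x[1] = 41, x[2] = 25, x[3] = 13, x[4] = 27, x[5] = 3, x[6] = 31, x[7] = 29, x[8] = 39, x[9] = 35, x[10] = 9, x[11] = 1.
The sequence repeats with period 11.
(818 - 0) mod 11 = 4, so x[818] = x[4] = 27.

27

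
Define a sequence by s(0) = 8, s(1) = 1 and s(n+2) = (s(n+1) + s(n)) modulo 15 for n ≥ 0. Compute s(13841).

s(0) = 8,  s(1) = 1,  s(2) = 9,  s(3) = 10,  s(4) = 4,  s(5) = 14,  s(6) = 3,  s(7) = 2,  s(8) = 5,  s(9) = 7,  s(10) = 12,  s(11) = 4,  s(12) = 1,  s(13) = 5,  s(14) = 6,  s(15) = 11,  s(16) = 2,  s(17) = 13,  s(18) = 0,  s(19) = 13,  s(20) = 13,  s(21) = 11,  s(22) = 9,  s(23) = 5,  s(24) = 14,  s(25) = 4,  s(26) = 3,  s(27) = 7,  s(28) = 10,  s(29) = 2,  s(30) = 12,  s(31) = 14,  s(32) = 11,  s(33) = 10,  s(34) = 6,  s(35) = 1,  s(36) = 7,  s(37) = 8,  s(38) = 0,  s(39) = 8,  s(40) = 8,  s(41) = 1.
The sequence repeats with period 40.
So s(13841) = s(0 + ((13841-0) mod 40)) = s(1) = 1.

1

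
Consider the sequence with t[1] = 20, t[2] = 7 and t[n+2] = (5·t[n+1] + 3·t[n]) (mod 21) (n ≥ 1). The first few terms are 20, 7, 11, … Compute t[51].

11

We have t[1] = 20, t[2] = 7, t[3] = 11, t[4] = 13, t[5] = 14, t[6] = 4, t[7] = 20, t[8] = 7.
The sequence repeats with period 6.
So t[51] = t[1 + ((51-1) mod 6)] = t[3] = 11.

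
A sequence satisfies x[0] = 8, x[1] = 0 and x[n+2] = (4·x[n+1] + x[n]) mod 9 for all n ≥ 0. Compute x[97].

0

Computing terms: x[0] = 8, x[1] = 0, x[2] = 8, x[3] = 5, x[4] = 1, x[5] = 0, x[6] = 1, x[7] = 4, x[8] = 8, x[9] = 0.
The sequence repeats with period 8.
So x[97] = x[0 + ((97-0) mod 8)] = x[1] = 0.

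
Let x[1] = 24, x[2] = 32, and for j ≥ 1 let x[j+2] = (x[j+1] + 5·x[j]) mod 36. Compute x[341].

x[1] = 24; x[2] = 32; x[3] = 8; x[4] = 24; x[5] = 28; x[6] = 4; x[7] = 0; x[8] = 20; x[9] = 20; x[10] = 12; x[11] = 4; x[12] = 28; x[13] = 12; x[14] = 8; x[15] = 32; x[16] = 0; x[17] = 16; x[18] = 16; x[19] = 24; x[20] = 32.
Since (x[19], x[20]) = (x[1], x[2]) = (24, 32) (two consecutive terms determine the rest), the sequence is periodic with period 18.
(341 - 1) mod 18 = 16, so x[341] = x[17] = 16.

16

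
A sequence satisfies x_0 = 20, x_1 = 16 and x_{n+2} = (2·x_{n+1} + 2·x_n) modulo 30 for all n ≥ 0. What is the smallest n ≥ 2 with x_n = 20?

6

We have x_0 = 20,  x_1 = 16,  x_2 = 12,  x_3 = 26,  x_4 = 16,  x_5 = 24,  x_6 = 20,  x_7 = 28,  x_8 = 6,  x_9 = 8,  x_{10} = 28,  x_{11} = 12,  x_{12} = 20,  x_{13} = 4,  x_{14} = 18,  x_{15} = 14,  x_{16} = 4,  x_{17} = 6,  x_{18} = 20,  x_{19} = 22,  x_{20} = 24,  x_{21} = 2,  x_{22} = 22,  x_{23} = 18,  x_{24} = 20,  x_{25} = 16.
Since (x_{24}, x_{25}) = (x_0, x_1) = (20, 16) (two consecutive terms determine the rest), the sequence is periodic with period 24.
The value 20 first appears (with n ≥ 2) at x_6.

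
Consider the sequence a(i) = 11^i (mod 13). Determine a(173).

Listing terms: a(1) = 11; a(2) = 4; a(3) = 5; a(4) = 3; a(5) = 7; a(6) = 12; a(7) = 2; a(8) = 9; a(9) = 8; a(10) = 10; a(11) = 6; a(12) = 1; a(13) = 11.
Since a(13) = a(1) = 11, the sequence is periodic with period 12.
(173 - 1) mod 12 = 4, so a(173) = a(5) = 7.

7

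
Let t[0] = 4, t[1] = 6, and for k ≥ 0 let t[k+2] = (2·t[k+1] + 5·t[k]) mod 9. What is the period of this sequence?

3

t[0] = 4; t[1] = 6; t[2] = 5; t[3] = 4; t[4] = 6.
The sequence repeats with period 3.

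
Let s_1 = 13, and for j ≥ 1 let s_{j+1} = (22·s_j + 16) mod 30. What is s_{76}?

Listing terms: s_1 = 13; s_2 = 2; s_3 = 0; s_4 = 16; s_5 = 8; s_6 = 12; s_7 = 10; s_8 = 26; s_9 = 18; s_{10} = 22; s_{11} = 20; s_{12} = 6; s_{13} = 28; s_{14} = 2.
Since s_{14} = s_2 = 2, the sequence is eventually periodic: after a pre-period of length 1 it cycles with period 12.
For j ≥ 2, s_j depends only on (j - 2) mod 12. (76 - 2) mod 12 = 2, so s_{76} = s_4 = 16.

16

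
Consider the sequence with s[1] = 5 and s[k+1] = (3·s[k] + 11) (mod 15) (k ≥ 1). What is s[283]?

14

Listing terms: s[1] = 5,  s[2] = 11,  s[3] = 14,  s[4] = 8,  s[5] = 5.
The sequence repeats with period 4.
(283 - 1) mod 4 = 2, so s[283] = s[3] = 14.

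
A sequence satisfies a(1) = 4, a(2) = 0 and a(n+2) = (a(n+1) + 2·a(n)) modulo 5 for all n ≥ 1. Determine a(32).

3

We have a(1) = 4; a(2) = 0; a(3) = 3; a(4) = 3; a(5) = 4; a(6) = 0.
Since (a(5), a(6)) = (a(1), a(2)) = (4, 0) (two consecutive terms determine the rest), the sequence is periodic with period 4.
So a(32) = a(1 + ((32-1) mod 4)) = a(4) = 3.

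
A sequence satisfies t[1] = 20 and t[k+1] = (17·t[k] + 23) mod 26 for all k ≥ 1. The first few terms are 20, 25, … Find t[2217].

Computing terms: t[1] = 20; t[2] = 25; t[3] = 6; t[4] = 21; t[5] = 16; t[6] = 9; t[7] = 20.
Since t[7] = t[1] = 20, the sequence is periodic with period 6.
So t[2217] = t[1 + ((2217-1) mod 6)] = t[3] = 6.

6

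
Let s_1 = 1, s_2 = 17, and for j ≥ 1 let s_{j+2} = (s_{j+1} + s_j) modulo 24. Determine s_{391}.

21

s_1 = 1,  s_2 = 17,  s_3 = 18,  s_4 = 11,  s_5 = 5,  s_6 = 16,  s_7 = 21,  s_8 = 13,  s_9 = 10,  s_{10} = 23,  s_{11} = 9,  s_{12} = 8,  s_{13} = 17,  s_{14} = 1,  s_{15} = 18,  s_{16} = 19,  s_{17} = 13,  s_{18} = 8,  s_{19} = 21,  s_{20} = 5,  s_{21} = 2,  s_{22} = 7,  s_{23} = 9,  s_{24} = 16,  s_{25} = 1,  s_{26} = 17.
The sequence repeats with period 24.
So s_{391} = s_{1 + ((391-1) mod 24)} = s_7 = 21.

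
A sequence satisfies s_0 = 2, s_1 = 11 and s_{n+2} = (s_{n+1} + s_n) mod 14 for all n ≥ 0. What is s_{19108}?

s_0 = 2,  s_1 = 11,  s_2 = 13,  s_3 = 10,  s_4 = 9,  s_5 = 5,  s_6 = 0,  s_7 = 5,  s_8 = 5,  s_9 = 10,  s_{10} = 1,  s_{11} = 11,  s_{12} = 12,  s_{13} = 9,  s_{14} = 7,  s_{15} = 2,  s_{16} = 9,  s_{17} = 11,  s_{18} = 6,  s_{19} = 3,  s_{20} = 9,  s_{21} = 12,  s_{22} = 7,  s_{23} = 5,  s_{24} = 12,  s_{25} = 3,  s_{26} = 1,  s_{27} = 4,  s_{28} = 5,  s_{29} = 9,  s_{30} = 0,  s_{31} = 9,  s_{32} = 9,  s_{33} = 4,  s_{34} = 13,  s_{35} = 3,  s_{36} = 2,  s_{37} = 5,  s_{38} = 7,  s_{39} = 12,  s_{40} = 5,  s_{41} = 3,  s_{42} = 8,  s_{43} = 11,  s_{44} = 5,  s_{45} = 2,  s_{46} = 7,  s_{47} = 9,  s_{48} = 2,  s_{49} = 11.
Since (s_{48}, s_{49}) = (s_0, s_1) = (2, 11) (two consecutive terms determine the rest), the sequence is periodic with period 48.
(19108 - 0) mod 48 = 4, so s_{19108} = s_4 = 9.

9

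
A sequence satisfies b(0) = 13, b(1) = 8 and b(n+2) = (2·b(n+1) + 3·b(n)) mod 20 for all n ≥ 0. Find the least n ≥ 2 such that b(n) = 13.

4

b(0) = 13, b(1) = 8, b(2) = 15, b(3) = 14, b(4) = 13, b(5) = 8.
The sequence repeats with period 4.
The value 13 next appears (with n ≥ 2) at b(4).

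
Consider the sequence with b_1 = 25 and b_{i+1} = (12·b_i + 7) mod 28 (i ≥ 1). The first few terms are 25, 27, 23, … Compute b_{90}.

19

We have b_1 = 25,  b_2 = 27,  b_3 = 23,  b_4 = 3,  b_5 = 15,  b_6 = 19,  b_7 = 11,  b_8 = 27.
Since b_8 = b_2 = 27, the sequence is eventually periodic: after a pre-period of length 1 it cycles with period 6.
For i ≥ 2, b_i depends only on (i - 2) mod 6. (90 - 2) mod 6 = 4, so b_{90} = b_6 = 19.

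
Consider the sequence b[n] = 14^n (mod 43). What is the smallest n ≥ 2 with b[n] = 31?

8

Computing terms: b[1] = 14; b[2] = 24; b[3] = 35; b[4] = 17; b[5] = 23; b[6] = 21; b[7] = 36; b[8] = 31; b[9] = 4; b[10] = 13; b[11] = 10; b[12] = 11; b[13] = 25; b[14] = 6; b[15] = 41; b[16] = 15; b[17] = 38; b[18] = 16; b[19] = 9; b[20] = 40; b[21] = 1; b[22] = 14.
The sequence repeats with period 21.
The value 31 first appears (with n ≥ 2) at b[8].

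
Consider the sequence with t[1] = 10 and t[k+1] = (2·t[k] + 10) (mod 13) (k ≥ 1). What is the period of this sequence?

12

Computing terms: t[1] = 10; t[2] = 4; t[3] = 5; t[4] = 7; t[5] = 11; t[6] = 6; t[7] = 9; t[8] = 2; t[9] = 1; t[10] = 12; t[11] = 8; t[12] = 0; t[13] = 10.
The sequence repeats with period 12.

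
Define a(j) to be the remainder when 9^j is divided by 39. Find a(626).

Listing terms: a(0) = 1, a(1) = 9, a(2) = 3, a(3) = 27, a(4) = 9.
Since a(4) = a(1) = 9, the sequence is eventually periodic: after a pre-period of length 1 it cycles with period 3.
For j ≥ 1, a(j) depends only on (j - 1) mod 3. (626 - 1) mod 3 = 1, so a(626) = a(2) = 3.

3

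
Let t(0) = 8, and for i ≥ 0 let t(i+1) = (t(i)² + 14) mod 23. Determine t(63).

0

Listing terms: t(0) = 8, t(1) = 9, t(2) = 3, t(3) = 0, t(4) = 14, t(5) = 3.
Since t(5) = t(2) = 3, the sequence is eventually periodic: after a pre-period of length 2 it cycles with period 3.
For i ≥ 2, t(i) depends only on (i - 2) mod 3. (63 - 2) mod 3 = 1, so t(63) = t(3) = 0.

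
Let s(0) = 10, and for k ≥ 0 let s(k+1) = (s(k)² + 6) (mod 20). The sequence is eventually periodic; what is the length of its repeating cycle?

3

Computing terms: s(0) = 10,  s(1) = 6,  s(2) = 2,  s(3) = 10.
The sequence repeats with period 3.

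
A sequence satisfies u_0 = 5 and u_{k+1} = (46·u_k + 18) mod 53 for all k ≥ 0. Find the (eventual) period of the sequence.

13

Listing terms: u_0 = 5,  u_1 = 36,  u_2 = 31,  u_3 = 13,  u_4 = 33,  u_5 = 52,  u_6 = 25,  u_7 = 2,  u_8 = 4,  u_9 = 43,  u_{10} = 35,  u_{11} = 38,  u_{12} = 17,  u_{13} = 5.
Since u_{13} = u_0 = 5, the sequence is periodic with period 13.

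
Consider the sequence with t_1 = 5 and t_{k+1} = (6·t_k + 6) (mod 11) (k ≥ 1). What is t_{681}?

5

Computing terms: t_1 = 5,  t_2 = 3,  t_3 = 2,  t_4 = 7,  t_5 = 4,  t_6 = 8,  t_7 = 10,  t_8 = 0,  t_9 = 6,  t_{10} = 9,  t_{11} = 5.
Since t_{11} = t_1 = 5, the sequence is periodic with period 10.
(681 - 1) mod 10 = 0, so t_{681} = t_1 = 5.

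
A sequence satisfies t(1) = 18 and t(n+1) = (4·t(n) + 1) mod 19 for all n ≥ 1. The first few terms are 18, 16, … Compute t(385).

5

t(1) = 18, t(2) = 16, t(3) = 8, t(4) = 14, t(5) = 0, t(6) = 1, t(7) = 5, t(8) = 2, t(9) = 9, t(10) = 18.
The sequence repeats with period 9.
So t(385) = t(1 + ((385-1) mod 9)) = t(7) = 5.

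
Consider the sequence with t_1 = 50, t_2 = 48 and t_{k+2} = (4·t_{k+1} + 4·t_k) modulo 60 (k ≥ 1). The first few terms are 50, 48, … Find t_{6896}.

28

We have t_1 = 50,  t_2 = 48,  t_3 = 32,  t_4 = 20,  t_5 = 28,  t_6 = 12,  t_7 = 40,  t_8 = 28,  t_9 = 32,  t_{10} = 0,  t_{11} = 8,  t_{12} = 32,  t_{13} = 40,  t_{14} = 48,  t_{15} = 52,  t_{16} = 40,  t_{17} = 8,  t_{18} = 12,  t_{19} = 20,  t_{20} = 8,  t_{21} = 52,  t_{22} = 0,  t_{23} = 28,  t_{24} = 52,  t_{25} = 20,  t_{26} = 48,  t_{27} = 32.
Since (t_{26}, t_{27}) = (t_2, t_3) = (48, 32) (two consecutive terms determine the rest), the sequence is eventually periodic: after a pre-period of length 1 it cycles with period 24.
For k ≥ 2, t_k depends only on (k - 2) mod 24. (6896 - 2) mod 24 = 6, so t_{6896} = t_8 = 28.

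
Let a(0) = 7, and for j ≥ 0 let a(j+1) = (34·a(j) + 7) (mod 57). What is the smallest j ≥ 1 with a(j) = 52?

12

We have a(0) = 7, a(1) = 17, a(2) = 15, a(3) = 4, a(4) = 29, a(5) = 24, a(6) = 25, a(7) = 2, a(8) = 18, a(9) = 49, a(10) = 20, a(11) = 3, a(12) = 52, a(13) = 8, a(14) = 51, a(15) = 31, a(16) = 35, a(17) = 0, a(18) = 7.
The sequence repeats with period 18.
The value 52 first appears (with j ≥ 1) at a(12).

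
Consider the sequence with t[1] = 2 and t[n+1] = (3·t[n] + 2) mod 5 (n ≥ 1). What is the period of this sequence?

4

t[1] = 2; t[2] = 3; t[3] = 1; t[4] = 0; t[5] = 2.
Since t[5] = t[1] = 2, the sequence is periodic with period 4.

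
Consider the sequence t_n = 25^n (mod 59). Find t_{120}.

Listing terms: t_1 = 25,  t_2 = 35,  t_3 = 49,  t_4 = 45,  t_5 = 4,  t_6 = 41,  t_7 = 22,  t_8 = 19,  t_9 = 3,  t_{10} = 16,  t_{11} = 46,  t_{12} = 29,  t_{13} = 17,  t_{14} = 12,  t_{15} = 5,  t_{16} = 7,  t_{17} = 57,  t_{18} = 9,  t_{19} = 48,  t_{20} = 20,  t_{21} = 28,  t_{22} = 51,  t_{23} = 36,  t_{24} = 15,  t_{25} = 21,  t_{26} = 53,  t_{27} = 27,  t_{28} = 26,  t_{29} = 1,  t_{30} = 25.
Since t_{30} = t_1 = 25, the sequence is periodic with period 29.
(120 - 1) mod 29 = 3, so t_{120} = t_4 = 45.

45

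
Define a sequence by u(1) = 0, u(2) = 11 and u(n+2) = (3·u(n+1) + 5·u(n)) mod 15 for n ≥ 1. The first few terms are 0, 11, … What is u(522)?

Computing terms: u(1) = 0, u(2) = 11, u(3) = 3, u(4) = 4, u(5) = 12, u(6) = 11, u(7) = 3.
Since (u(6), u(7)) = (u(2), u(3)) = (11, 3) (two consecutive terms determine the rest), the sequence is eventually periodic: after a pre-period of length 1 it cycles with period 4.
For n ≥ 2, u(n) depends only on (n - 2) mod 4. (522 - 2) mod 4 = 0, so u(522) = u(2) = 11.

11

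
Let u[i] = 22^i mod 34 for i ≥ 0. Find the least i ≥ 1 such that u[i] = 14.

5

We have u[0] = 1,  u[1] = 22,  u[2] = 8,  u[3] = 6,  u[4] = 30,  u[5] = 14,  u[6] = 2,  u[7] = 10,  u[8] = 16,  u[9] = 12,  u[10] = 26,  u[11] = 28,  u[12] = 4,  u[13] = 20,  u[14] = 32,  u[15] = 24,  u[16] = 18,  u[17] = 22.
Since u[17] = u[1] = 22, the sequence is eventually periodic: after a pre-period of length 1 it cycles with period 16.
The value 14 first appears (with i ≥ 1) at u[5].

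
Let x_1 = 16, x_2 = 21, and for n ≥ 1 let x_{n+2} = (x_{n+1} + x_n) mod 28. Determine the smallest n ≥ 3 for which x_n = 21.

18

Listing terms: x_1 = 16,  x_2 = 21,  x_3 = 9,  x_4 = 2,  x_5 = 11,  x_6 = 13,  x_7 = 24,  x_8 = 9,  x_9 = 5,  x_{10} = 14,  x_{11} = 19,  x_{12} = 5,  x_{13} = 24,  x_{14} = 1,  x_{15} = 25,  x_{16} = 26,  x_{17} = 23,  x_{18} = 21,  x_{19} = 16,  x_{20} = 9,  x_{21} = 25,  x_{22} = 6,  x_{23} = 3,  x_{24} = 9,  x_{25} = 12,  x_{26} = 21,  x_{27} = 5,  x_{28} = 26,  x_{29} = 3,  x_{30} = 1,  x_{31} = 4,  x_{32} = 5,  x_{33} = 9,  x_{34} = 14,  x_{35} = 23,  x_{36} = 9,  x_{37} = 4,  x_{38} = 13,  x_{39} = 17,  x_{40} = 2,  x_{41} = 19,  x_{42} = 21,  x_{43} = 12,  x_{44} = 5,  x_{45} = 17,  x_{46} = 22,  x_{47} = 11,  x_{48} = 5,  x_{49} = 16,  x_{50} = 21.
The sequence repeats with period 48.
The value 21 first appears (with n ≥ 3) at x_{18}.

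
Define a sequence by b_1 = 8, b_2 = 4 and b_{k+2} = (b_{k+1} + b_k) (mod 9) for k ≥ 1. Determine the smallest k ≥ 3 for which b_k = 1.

5

Computing terms: b_1 = 8, b_2 = 4, b_3 = 3, b_4 = 7, b_5 = 1, b_6 = 8, b_7 = 0, b_8 = 8, b_9 = 8, b_{10} = 7, b_{11} = 6, b_{12} = 4, b_{13} = 1, b_{14} = 5, b_{15} = 6, b_{16} = 2, b_{17} = 8, b_{18} = 1, b_{19} = 0, b_{20} = 1, b_{21} = 1, b_{22} = 2, b_{23} = 3, b_{24} = 5, b_{25} = 8, b_{26} = 4.
Since (b_{25}, b_{26}) = (b_1, b_2) = (8, 4) (two consecutive terms determine the rest), the sequence is periodic with period 24.
The value 1 first appears (with k ≥ 3) at b_5.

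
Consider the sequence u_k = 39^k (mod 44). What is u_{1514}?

u_1 = 39, u_2 = 25, u_3 = 7, u_4 = 9, u_5 = 43, u_6 = 5, u_7 = 19, u_8 = 37, u_9 = 35, u_{10} = 1, u_{11} = 39.
Since u_{11} = u_1 = 39, the sequence is periodic with period 10.
(1514 - 1) mod 10 = 3, so u_{1514} = u_4 = 9.

9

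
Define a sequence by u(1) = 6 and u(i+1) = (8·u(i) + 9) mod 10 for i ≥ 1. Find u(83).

Computing terms: u(1) = 6; u(2) = 7; u(3) = 5; u(4) = 9; u(5) = 1; u(6) = 7.
Since u(6) = u(2) = 7, the sequence is eventually periodic: after a pre-period of length 1 it cycles with period 4.
For i ≥ 2, u(i) depends only on (i - 2) mod 4. (83 - 2) mod 4 = 1, so u(83) = u(3) = 5.

5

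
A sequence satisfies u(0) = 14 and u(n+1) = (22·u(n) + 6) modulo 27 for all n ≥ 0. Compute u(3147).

5

We have u(0) = 14, u(1) = 17, u(2) = 2, u(3) = 23, u(4) = 26, u(5) = 11, u(6) = 5, u(7) = 8, u(8) = 20, u(9) = 14.
The sequence repeats with period 9.
(3147 - 0) mod 9 = 6, so u(3147) = u(6) = 5.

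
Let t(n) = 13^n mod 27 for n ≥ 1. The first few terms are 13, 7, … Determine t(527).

16

Computing terms: t(1) = 13, t(2) = 7, t(3) = 10, t(4) = 22, t(5) = 16, t(6) = 19, t(7) = 4, t(8) = 25, t(9) = 1, t(10) = 13.
Since t(10) = t(1) = 13, the sequence is periodic with period 9.
(527 - 1) mod 9 = 4, so t(527) = t(5) = 16.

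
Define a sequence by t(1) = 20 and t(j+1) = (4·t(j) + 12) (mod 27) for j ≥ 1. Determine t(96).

2

Computing terms: t(1) = 20, t(2) = 11, t(3) = 2, t(4) = 20.
Since t(4) = t(1) = 20, the sequence is periodic with period 3.
So t(96) = t(1 + ((96-1) mod 3)) = t(3) = 2.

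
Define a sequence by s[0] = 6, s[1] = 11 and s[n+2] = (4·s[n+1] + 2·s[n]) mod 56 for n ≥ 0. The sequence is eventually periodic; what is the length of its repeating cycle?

48

s[0] = 6,  s[1] = 11,  s[2] = 0,  s[3] = 22,  s[4] = 32,  s[5] = 4,  s[6] = 24,  s[7] = 48,  s[8] = 16,  s[9] = 48,  s[10] = 0,  s[11] = 40,  s[12] = 48,  s[13] = 48,  s[14] = 8,  s[15] = 16,  s[16] = 24,  s[17] = 16,  s[18] = 0,  s[19] = 32,  s[20] = 16,  s[21] = 16,  s[22] = 40,  s[23] = 24,  s[24] = 8,  s[25] = 24,  s[26] = 0,  s[27] = 48,  s[28] = 24,  s[29] = 24,  s[30] = 32,  s[31] = 8,  s[32] = 40,  s[33] = 8,  s[34] = 0,  s[35] = 16,  s[36] = 8,  s[37] = 8,  s[38] = 48,  s[39] = 40,  s[40] = 32,  s[41] = 40,  s[42] = 0,  s[43] = 24,  s[44] = 40,  s[45] = 40,  s[46] = 16,  s[47] = 32,  s[48] = 48,  s[49] = 32,  s[50] = 0,  s[51] = 8,  s[52] = 32,  s[53] = 32,  s[54] = 24,  s[55] = 48.
Since (s[54], s[55]) = (s[6], s[7]) = (24, 48) (two consecutive terms determine the rest), the sequence is eventually periodic: after a pre-period of length 6 it cycles with period 48.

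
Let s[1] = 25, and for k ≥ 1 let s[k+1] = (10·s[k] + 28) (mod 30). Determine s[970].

28

Listing terms: s[1] = 25,  s[2] = 8,  s[3] = 18,  s[4] = 28,  s[5] = 8.
Since s[5] = s[2] = 8, the sequence is eventually periodic: after a pre-period of length 1 it cycles with period 3.
For k ≥ 2, s[k] depends only on (k - 2) mod 3. (970 - 2) mod 3 = 2, so s[970] = s[4] = 28.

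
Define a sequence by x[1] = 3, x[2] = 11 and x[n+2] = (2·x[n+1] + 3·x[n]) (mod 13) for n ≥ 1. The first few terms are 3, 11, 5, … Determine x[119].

10

x[1] = 3, x[2] = 11, x[3] = 5, x[4] = 4, x[5] = 10, x[6] = 6, x[7] = 3, x[8] = 11.
Since (x[7], x[8]) = (x[1], x[2]) = (3, 11) (two consecutive terms determine the rest), the sequence is periodic with period 6.
So x[119] = x[1 + ((119-1) mod 6)] = x[5] = 10.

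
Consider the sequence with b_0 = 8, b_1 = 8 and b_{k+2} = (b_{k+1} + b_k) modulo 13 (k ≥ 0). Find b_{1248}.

10

b_0 = 8, b_1 = 8, b_2 = 3, b_3 = 11, b_4 = 1, b_5 = 12, b_6 = 0, b_7 = 12, b_8 = 12, b_9 = 11, b_{10} = 10, b_{11} = 8, b_{12} = 5, b_{13} = 0, b_{14} = 5, b_{15} = 5, b_{16} = 10, b_{17} = 2, b_{18} = 12, b_{19} = 1, b_{20} = 0, b_{21} = 1, b_{22} = 1, b_{23} = 2, b_{24} = 3, b_{25} = 5, b_{26} = 8, b_{27} = 0, b_{28} = 8, b_{29} = 8.
Since (b_{28}, b_{29}) = (b_0, b_1) = (8, 8) (two consecutive terms determine the rest), the sequence is periodic with period 28.
(1248 - 0) mod 28 = 16, so b_{1248} = b_{16} = 10.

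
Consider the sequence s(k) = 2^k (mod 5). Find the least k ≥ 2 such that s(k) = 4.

2

s(1) = 2, s(2) = 4, s(3) = 3, s(4) = 1, s(5) = 2.
The sequence repeats with period 4.
The value 4 first appears (with k ≥ 2) at s(2).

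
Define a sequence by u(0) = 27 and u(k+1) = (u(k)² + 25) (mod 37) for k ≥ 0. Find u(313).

9

Computing terms: u(0) = 27,  u(1) = 14,  u(2) = 36,  u(3) = 26,  u(4) = 35,  u(5) = 29,  u(6) = 15,  u(7) = 28,  u(8) = 32,  u(9) = 13,  u(10) = 9,  u(11) = 32.
Since u(11) = u(8) = 32, the sequence is eventually periodic: after a pre-period of length 8 it cycles with period 3.
For k ≥ 8, u(k) depends only on (k - 8) mod 3. (313 - 8) mod 3 = 2, so u(313) = u(10) = 9.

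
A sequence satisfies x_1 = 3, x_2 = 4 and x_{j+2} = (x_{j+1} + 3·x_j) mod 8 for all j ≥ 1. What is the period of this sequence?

We have x_1 = 3; x_2 = 4; x_3 = 5; x_4 = 1; x_5 = 0; x_6 = 3; x_7 = 3; x_8 = 4.
Since (x_7, x_8) = (x_1, x_2) = (3, 4) (two consecutive terms determine the rest), the sequence is periodic with period 6.

6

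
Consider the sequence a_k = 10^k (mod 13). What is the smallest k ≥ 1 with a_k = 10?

1

a_0 = 1, a_1 = 10, a_2 = 9, a_3 = 12, a_4 = 3, a_5 = 4, a_6 = 1.
Since a_6 = a_0 = 1, the sequence is periodic with period 6.
The value 10 first appears (with k ≥ 1) at a_1.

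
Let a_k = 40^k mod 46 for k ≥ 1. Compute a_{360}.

Listing terms: a_1 = 40; a_2 = 36; a_3 = 14; a_4 = 8; a_5 = 44; a_6 = 12; a_7 = 20; a_8 = 18; a_9 = 30; a_{10} = 4; a_{11} = 22; a_{12} = 6; a_{13} = 10; a_{14} = 32; a_{15} = 38; a_{16} = 2; a_{17} = 34; a_{18} = 26; a_{19} = 28; a_{20} = 16; a_{21} = 42; a_{22} = 24; a_{23} = 40.
The sequence repeats with period 22.
So a_{360} = a_{1 + ((360-1) mod 22)} = a_8 = 18.

18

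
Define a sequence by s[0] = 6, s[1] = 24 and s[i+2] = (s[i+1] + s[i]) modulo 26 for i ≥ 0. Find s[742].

Computing terms: s[0] = 6, s[1] = 24, s[2] = 4, s[3] = 2, s[4] = 6, s[5] = 8, s[6] = 14, s[7] = 22, s[8] = 10, s[9] = 6, s[10] = 16, s[11] = 22, s[12] = 12, s[13] = 8, s[14] = 20, s[15] = 2, s[16] = 22, s[17] = 24, s[18] = 20, s[19] = 18, s[20] = 12, s[21] = 4, s[22] = 16, s[23] = 20, s[24] = 10, s[25] = 4, s[26] = 14, s[27] = 18, s[28] = 6, s[29] = 24.
The sequence repeats with period 28.
(742 - 0) mod 28 = 14, so s[742] = s[14] = 20.

20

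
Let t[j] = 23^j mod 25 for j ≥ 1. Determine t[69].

Computing terms: t[1] = 23; t[2] = 4; t[3] = 17; t[4] = 16; t[5] = 18; t[6] = 14; t[7] = 22; t[8] = 6; t[9] = 13; t[10] = 24; t[11] = 2; t[12] = 21; t[13] = 8; t[14] = 9; t[15] = 7; t[16] = 11; t[17] = 3; t[18] = 19; t[19] = 12; t[20] = 1; t[21] = 23.
The sequence repeats with period 20.
So t[69] = t[1 + ((69-1) mod 20)] = t[9] = 13.

13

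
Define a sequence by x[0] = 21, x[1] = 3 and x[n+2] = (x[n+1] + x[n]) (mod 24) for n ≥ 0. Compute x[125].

6

Computing terms: x[0] = 21; x[1] = 3; x[2] = 0; x[3] = 3; x[4] = 3; x[5] = 6; x[6] = 9; x[7] = 15; x[8] = 0; x[9] = 15; x[10] = 15; x[11] = 6; x[12] = 21; x[13] = 3.
The sequence repeats with period 12.
(125 - 0) mod 12 = 5, so x[125] = x[5] = 6.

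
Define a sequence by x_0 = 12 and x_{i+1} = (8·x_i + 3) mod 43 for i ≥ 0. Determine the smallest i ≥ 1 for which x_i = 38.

4

We have x_0 = 12,  x_1 = 13,  x_2 = 21,  x_3 = 42,  x_4 = 38,  x_5 = 6,  x_6 = 8,  x_7 = 24,  x_8 = 23,  x_9 = 15,  x_{10} = 37,  x_{11} = 41,  x_{12} = 30,  x_{13} = 28,  x_{14} = 12.
The sequence repeats with period 14.
The value 38 first appears (with i ≥ 1) at x_4.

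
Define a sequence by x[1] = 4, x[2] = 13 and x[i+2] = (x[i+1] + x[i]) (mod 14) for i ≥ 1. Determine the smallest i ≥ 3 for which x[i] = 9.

15

We have x[1] = 4, x[2] = 13, x[3] = 3, x[4] = 2, x[5] = 5, x[6] = 7, x[7] = 12, x[8] = 5, x[9] = 3, x[10] = 8, x[11] = 11, x[12] = 5, x[13] = 2, x[14] = 7, x[15] = 9, x[16] = 2, x[17] = 11, x[18] = 13, x[19] = 10, x[20] = 9, x[21] = 5, x[22] = 0, x[23] = 5, x[24] = 5, x[25] = 10, x[26] = 1, x[27] = 11, x[28] = 12, x[29] = 9, x[30] = 7, x[31] = 2, x[32] = 9, x[33] = 11, x[34] = 6, x[35] = 3, x[36] = 9, x[37] = 12, x[38] = 7, x[39] = 5, x[40] = 12, x[41] = 3, x[42] = 1, x[43] = 4, x[44] = 5, x[45] = 9, x[46] = 0, x[47] = 9, x[48] = 9, x[49] = 4, x[50] = 13.
Since (x[49], x[50]) = (x[1], x[2]) = (4, 13) (two consecutive terms determine the rest), the sequence is periodic with period 48.
The value 9 first appears (with i ≥ 3) at x[15].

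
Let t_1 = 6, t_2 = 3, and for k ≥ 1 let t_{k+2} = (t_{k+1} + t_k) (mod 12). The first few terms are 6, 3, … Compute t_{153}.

t_1 = 6,  t_2 = 3,  t_3 = 9,  t_4 = 0,  t_5 = 9,  t_6 = 9,  t_7 = 6,  t_8 = 3.
Since (t_7, t_8) = (t_1, t_2) = (6, 3) (two consecutive terms determine the rest), the sequence is periodic with period 6.
So t_{153} = t_{1 + ((153-1) mod 6)} = t_3 = 9.

9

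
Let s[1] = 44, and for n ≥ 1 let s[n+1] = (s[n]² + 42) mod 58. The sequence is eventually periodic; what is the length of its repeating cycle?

7

We have s[1] = 44,  s[2] = 6,  s[3] = 20,  s[4] = 36,  s[5] = 4,  s[6] = 0,  s[7] = 42,  s[8] = 8,  s[9] = 48,  s[10] = 26,  s[11] = 22,  s[12] = 4.
Since s[12] = s[5] = 4, the sequence is eventually periodic: after a pre-period of length 4 it cycles with period 7.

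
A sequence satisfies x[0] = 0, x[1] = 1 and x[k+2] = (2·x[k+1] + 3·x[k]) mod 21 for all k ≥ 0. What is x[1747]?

1

We have x[0] = 0; x[1] = 1; x[2] = 2; x[3] = 7; x[4] = 20; x[5] = 19; x[6] = 14; x[7] = 1; x[8] = 2.
Since (x[7], x[8]) = (x[1], x[2]) = (1, 2) (two consecutive terms determine the rest), the sequence is eventually periodic: after a pre-period of length 1 it cycles with period 6.
For k ≥ 1, x[k] depends only on (k - 1) mod 6. (1747 - 1) mod 6 = 0, so x[1747] = x[1] = 1.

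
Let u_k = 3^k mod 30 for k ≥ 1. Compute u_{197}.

3

Computing terms: u_1 = 3, u_2 = 9, u_3 = 27, u_4 = 21, u_5 = 3.
The sequence repeats with period 4.
So u_{197} = u_{1 + ((197-1) mod 4)} = u_1 = 3.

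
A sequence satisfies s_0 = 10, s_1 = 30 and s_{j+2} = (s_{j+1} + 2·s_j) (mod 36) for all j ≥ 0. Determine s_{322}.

18

s_0 = 10; s_1 = 30; s_2 = 14; s_3 = 2; s_4 = 30; s_5 = 34; s_6 = 22; s_7 = 18; s_8 = 26; s_9 = 26; s_{10} = 6; s_{11} = 22; s_{12} = 34; s_{13} = 6; s_{14} = 2; s_{15} = 14; s_{16} = 18; s_{17} = 10; s_{18} = 10; s_{19} = 30.
The sequence repeats with period 18.
(322 - 0) mod 18 = 16, so s_{322} = s_{16} = 18.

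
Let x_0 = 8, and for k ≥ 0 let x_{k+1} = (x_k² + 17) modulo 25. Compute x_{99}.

Listing terms: x_0 = 8, x_1 = 6, x_2 = 3, x_3 = 1, x_4 = 18, x_5 = 16, x_6 = 23, x_7 = 21, x_8 = 8.
The sequence repeats with period 8.
(99 - 0) mod 8 = 3, so x_{99} = x_3 = 1.

1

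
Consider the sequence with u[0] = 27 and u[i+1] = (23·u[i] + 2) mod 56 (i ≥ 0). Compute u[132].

We have u[0] = 27; u[1] = 7; u[2] = 51; u[3] = 55; u[4] = 35; u[5] = 23; u[6] = 27.
The sequence repeats with period 6.
So u[132] = u[0 + ((132-0) mod 6)] = u[0] = 27.

27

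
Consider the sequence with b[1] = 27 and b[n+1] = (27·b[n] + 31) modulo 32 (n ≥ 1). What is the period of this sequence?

16

b[1] = 27; b[2] = 24; b[3] = 7; b[4] = 28; b[5] = 19; b[6] = 0; b[7] = 31; b[8] = 4; b[9] = 11; b[10] = 8; b[11] = 23; b[12] = 12; b[13] = 3; b[14] = 16; b[15] = 15; b[16] = 20; b[17] = 27.
The sequence repeats with period 16.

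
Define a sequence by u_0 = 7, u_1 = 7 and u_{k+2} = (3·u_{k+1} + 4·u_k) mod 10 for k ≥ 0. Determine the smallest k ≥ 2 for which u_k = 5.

We have u_0 = 7, u_1 = 7, u_2 = 9, u_3 = 5, u_4 = 1, u_5 = 3, u_6 = 3, u_7 = 1, u_8 = 5, u_9 = 9, u_{10} = 7, u_{11} = 7.
Since (u_{10}, u_{11}) = (u_0, u_1) = (7, 7) (two consecutive terms determine the rest), the sequence is periodic with period 10.
The value 5 first appears (with k ≥ 2) at u_3.

3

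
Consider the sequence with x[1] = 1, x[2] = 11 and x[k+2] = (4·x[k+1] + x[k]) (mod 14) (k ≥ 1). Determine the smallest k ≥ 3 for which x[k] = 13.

7

Listing terms: x[1] = 1,  x[2] = 11,  x[3] = 3,  x[4] = 9,  x[5] = 11,  x[6] = 11,  x[7] = 13,  x[8] = 7,  x[9] = 13,  x[10] = 3,  x[11] = 11,  x[12] = 5,  x[13] = 3,  x[14] = 3,  x[15] = 1,  x[16] = 7,  x[17] = 1,  x[18] = 11.
The sequence repeats with period 16.
The value 13 first appears (with k ≥ 3) at x[7].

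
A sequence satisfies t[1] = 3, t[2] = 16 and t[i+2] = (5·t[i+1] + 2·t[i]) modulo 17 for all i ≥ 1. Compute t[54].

Listing terms: t[1] = 3; t[2] = 16; t[3] = 1; t[4] = 3; t[5] = 0; t[6] = 6; t[7] = 13; t[8] = 9; t[9] = 3; t[10] = 16.
Since (t[9], t[10]) = (t[1], t[2]) = (3, 16) (two consecutive terms determine the rest), the sequence is periodic with period 8.
(54 - 1) mod 8 = 5, so t[54] = t[6] = 6.

6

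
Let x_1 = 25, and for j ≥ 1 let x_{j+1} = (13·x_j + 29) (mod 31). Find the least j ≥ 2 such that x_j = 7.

15

Computing terms: x_1 = 25; x_2 = 13; x_3 = 12; x_4 = 30; x_5 = 16; x_6 = 20; x_7 = 10; x_8 = 4; x_9 = 19; x_{10} = 28; x_{11} = 21; x_{12} = 23; x_{13} = 18; x_{14} = 15; x_{15} = 7; x_{16} = 27; x_{17} = 8; x_{18} = 9; x_{19} = 22; x_{20} = 5; x_{21} = 1; x_{22} = 11; x_{23} = 17; x_{24} = 2; x_{25} = 24; x_{26} = 0; x_{27} = 29; x_{28} = 3; x_{29} = 6; x_{30} = 14; x_{31} = 25.
The sequence repeats with period 30.
The value 7 first appears (with j ≥ 2) at x_{15}.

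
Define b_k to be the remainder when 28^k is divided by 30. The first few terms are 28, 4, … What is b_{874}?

4

b_1 = 28,  b_2 = 4,  b_3 = 22,  b_4 = 16,  b_5 = 28.
Since b_5 = b_1 = 28, the sequence is periodic with period 4.
So b_{874} = b_{1 + ((874-1) mod 4)} = b_2 = 4.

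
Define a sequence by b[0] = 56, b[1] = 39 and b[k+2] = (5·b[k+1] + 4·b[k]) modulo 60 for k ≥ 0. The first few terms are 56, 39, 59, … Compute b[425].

39

Listing terms: b[0] = 56, b[1] = 39, b[2] = 59, b[3] = 31, b[4] = 31, b[5] = 39, b[6] = 19, b[7] = 11, b[8] = 11, b[9] = 39, b[10] = 59.
Since (b[9], b[10]) = (b[1], b[2]) = (39, 59) (two consecutive terms determine the rest), the sequence is eventually periodic: after a pre-period of length 1 it cycles with period 8.
For k ≥ 1, b[k] depends only on (k - 1) mod 8. (425 - 1) mod 8 = 0, so b[425] = b[1] = 39.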